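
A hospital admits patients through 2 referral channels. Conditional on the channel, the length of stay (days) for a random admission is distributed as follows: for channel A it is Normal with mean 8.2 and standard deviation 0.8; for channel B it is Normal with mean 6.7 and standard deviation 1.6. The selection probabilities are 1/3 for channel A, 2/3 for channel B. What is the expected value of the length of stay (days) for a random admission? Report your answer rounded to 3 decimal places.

Component means — A: 8.2; B: 6.7.
E[X] = 0.333333·8.2 + 0.666667·6.7 = 7.2.

7.200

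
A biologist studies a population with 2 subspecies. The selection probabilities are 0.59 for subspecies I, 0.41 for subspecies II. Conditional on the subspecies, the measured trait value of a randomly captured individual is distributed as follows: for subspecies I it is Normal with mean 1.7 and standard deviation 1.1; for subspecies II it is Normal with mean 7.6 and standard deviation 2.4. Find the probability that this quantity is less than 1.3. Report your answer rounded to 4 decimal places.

0.2130

Conditional on each subspecies, P(X < 1.3): I: 0.358065; II: 0.00433245.
By total probability, P(X < 1.3) = 0.59·0.358065 + 0.41·0.00433245 = 0.213035.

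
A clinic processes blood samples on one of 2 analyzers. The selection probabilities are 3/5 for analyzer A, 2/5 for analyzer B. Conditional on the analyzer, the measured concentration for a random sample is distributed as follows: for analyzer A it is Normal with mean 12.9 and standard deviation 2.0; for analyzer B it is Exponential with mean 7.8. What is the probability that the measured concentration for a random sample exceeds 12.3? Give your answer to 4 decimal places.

0.4534

Conditional on each analyzer, P(X > 12.3): A: 0.617911; B: 0.20661.
By total probability, P(X > 12.3) = 0.6·0.617911 + 0.4·0.20661 = 0.453391.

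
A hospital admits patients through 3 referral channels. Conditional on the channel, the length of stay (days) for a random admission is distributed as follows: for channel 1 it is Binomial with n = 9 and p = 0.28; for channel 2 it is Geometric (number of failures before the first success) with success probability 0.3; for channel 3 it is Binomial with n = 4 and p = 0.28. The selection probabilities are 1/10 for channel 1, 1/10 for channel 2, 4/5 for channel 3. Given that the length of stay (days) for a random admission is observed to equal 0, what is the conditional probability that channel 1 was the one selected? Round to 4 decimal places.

Likelihoods P(X=0 | ·): 1: 0.0519987; 2: 0.3; 3: 0.268739.
Posterior ∝ prior × likelihood. Numerator for 1: 0.1·0.0519987 = 0.00519987.
Normalizing constant: 0.1·0.0519987 + 0.1·0.3 + 0.8·0.268739 = 0.250191.
P(1 | observation) = 0.00519987 / 0.250191 = 0.0207836.

0.0208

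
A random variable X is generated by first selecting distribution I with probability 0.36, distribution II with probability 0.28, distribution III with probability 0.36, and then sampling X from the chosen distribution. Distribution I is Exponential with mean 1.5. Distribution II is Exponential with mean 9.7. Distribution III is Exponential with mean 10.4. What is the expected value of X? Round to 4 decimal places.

Component means — I: 1.5; II: 9.7; III: 10.4.
E[X] = 0.36·1.5 + 0.28·9.7 + 0.36·10.4 = 7.

7.0000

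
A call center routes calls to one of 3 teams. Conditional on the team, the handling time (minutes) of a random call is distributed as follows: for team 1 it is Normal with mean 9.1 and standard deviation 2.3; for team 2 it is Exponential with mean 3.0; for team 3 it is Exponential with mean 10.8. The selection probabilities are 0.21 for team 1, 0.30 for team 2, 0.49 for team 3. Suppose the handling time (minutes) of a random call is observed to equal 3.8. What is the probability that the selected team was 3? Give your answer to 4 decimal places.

0.5094

Likelihoods f(3.8 | ·): 1: 0.0121934; 2: 0.0939231; 3: 0.0651282.
Posterior ∝ prior × likelihood. Numerator for 3: 0.49·0.0651282 = 0.0319128.
Normalizing constant: 0.21·0.0121934 + 0.3·0.0939231 + 0.49·0.0651282 = 0.0626504.
P(3 | observation) = 0.0319128 / 0.0626504 = 0.509379.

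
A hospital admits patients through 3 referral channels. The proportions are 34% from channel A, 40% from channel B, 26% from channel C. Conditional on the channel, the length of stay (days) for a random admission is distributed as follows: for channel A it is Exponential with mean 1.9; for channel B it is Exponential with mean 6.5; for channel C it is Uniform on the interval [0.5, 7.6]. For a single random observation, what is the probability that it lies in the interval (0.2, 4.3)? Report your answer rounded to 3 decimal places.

0.591

Conditional on each channel, P(0.2 < X < 4.3): A: 0.796066; B: 0.453643; C: 0.535211.
By total probability, P(0.2 < X < 4.3) = 0.34·0.796066 + 0.4·0.453643 + 0.26·0.535211 = 0.591274.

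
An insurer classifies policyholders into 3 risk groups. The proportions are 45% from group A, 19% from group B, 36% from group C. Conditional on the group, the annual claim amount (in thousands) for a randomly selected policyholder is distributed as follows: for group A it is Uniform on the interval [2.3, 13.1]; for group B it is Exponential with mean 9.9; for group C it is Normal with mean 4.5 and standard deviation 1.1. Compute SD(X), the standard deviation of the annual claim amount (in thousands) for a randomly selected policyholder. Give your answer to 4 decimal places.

5.2439

Per component, A: μ=7.7, E[X²]=69.01; B: μ=9.9, E[X²]=196.02; C: μ=4.5, E[X²]=21.46.
E[X] = 0.45·7.7 + 0.19·9.9 + 0.36·4.5 = 6.966.
E[X²] = 0.45·69.01 + 0.19·196.02 + 0.36·21.46 = 76.0239.
Var(X) = E[X²] − (E[X])² = 76.0239 − 48.5252 = 27.4987.
SD(X) = √27.4987 = 5.24392.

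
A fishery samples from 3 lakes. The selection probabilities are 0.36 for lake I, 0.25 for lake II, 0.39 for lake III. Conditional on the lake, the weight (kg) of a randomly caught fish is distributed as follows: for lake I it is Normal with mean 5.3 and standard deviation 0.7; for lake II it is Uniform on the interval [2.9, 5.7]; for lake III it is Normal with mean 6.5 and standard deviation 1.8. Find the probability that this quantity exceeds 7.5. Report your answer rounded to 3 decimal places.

Conditional on each lake, P(X > 7.5): I: 0.000836537; II: 0; III: 0.289257.
By total probability, P(X > 7.5) = 0.36·0.000836537 + 0.25·0 + 0.39·0.289257 = 0.113112.

0.113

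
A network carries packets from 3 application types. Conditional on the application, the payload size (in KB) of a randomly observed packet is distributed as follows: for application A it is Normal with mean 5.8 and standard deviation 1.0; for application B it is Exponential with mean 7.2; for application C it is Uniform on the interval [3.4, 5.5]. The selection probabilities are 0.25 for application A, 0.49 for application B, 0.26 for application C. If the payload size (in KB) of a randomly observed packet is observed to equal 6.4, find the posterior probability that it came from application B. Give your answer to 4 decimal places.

0.2514

Likelihoods f(6.4 | ·): A: 0.333225; B: 0.0570989; C: 0.
Posterior ∝ prior × likelihood. Numerator for B: 0.49·0.0570989 = 0.0279785.
Normalizing constant: 0.25·0.333225 + 0.49·0.0570989 + 0.26·0 = 0.111285.
P(B | observation) = 0.0279785 / 0.111285 = 0.251414.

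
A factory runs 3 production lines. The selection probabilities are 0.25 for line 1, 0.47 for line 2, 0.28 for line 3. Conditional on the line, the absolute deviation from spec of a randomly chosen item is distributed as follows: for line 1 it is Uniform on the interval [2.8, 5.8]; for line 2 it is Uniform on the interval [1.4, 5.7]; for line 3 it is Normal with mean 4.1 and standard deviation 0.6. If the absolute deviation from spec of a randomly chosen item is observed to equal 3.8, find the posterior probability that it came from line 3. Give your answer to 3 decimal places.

Likelihoods f(3.8 | ·): 1: 0.333333; 2: 0.232558; 3: 0.586776.
Posterior ∝ prior × likelihood. Numerator for 3: 0.28·0.586776 = 0.164297.
Normalizing constant: 0.25·0.333333 + 0.47·0.232558 + 0.28·0.586776 = 0.356933.
P(3 | observation) = 0.164297 / 0.356933 = 0.460303.

0.460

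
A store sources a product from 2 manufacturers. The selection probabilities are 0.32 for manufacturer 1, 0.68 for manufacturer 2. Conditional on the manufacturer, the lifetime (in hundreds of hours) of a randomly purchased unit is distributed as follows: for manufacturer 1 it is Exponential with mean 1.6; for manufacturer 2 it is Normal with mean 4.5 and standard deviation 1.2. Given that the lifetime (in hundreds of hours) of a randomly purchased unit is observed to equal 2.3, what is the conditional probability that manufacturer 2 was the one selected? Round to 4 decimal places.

Likelihoods f(2.3 | ·): 1: 0.148451; 2: 0.061926.
Posterior ∝ prior × likelihood. Numerator for 2: 0.68·0.061926 = 0.0421097.
Normalizing constant: 0.32·0.148451 + 0.68·0.061926 = 0.0896138.
P(2 | observation) = 0.0421097 / 0.0896138 = 0.469901.

0.4699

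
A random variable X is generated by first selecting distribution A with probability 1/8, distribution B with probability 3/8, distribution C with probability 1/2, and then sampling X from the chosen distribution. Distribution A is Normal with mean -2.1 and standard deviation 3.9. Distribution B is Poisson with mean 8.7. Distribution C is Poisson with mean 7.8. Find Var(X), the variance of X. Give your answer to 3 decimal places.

20.809

Per component, A: μ=-2.1, E[X²]=19.62; B: μ=8.7, E[X²]=84.39; C: μ=7.8, E[X²]=68.64.
E[X] = 0.125·-2.1 + 0.375·8.7 + 0.5·7.8 = 6.9.
E[X²] = 0.125·19.62 + 0.375·84.39 + 0.5·68.64 = 68.4187.
Var(X) = E[X²] − (E[X])² = 68.4187 − 47.61 = 20.8087.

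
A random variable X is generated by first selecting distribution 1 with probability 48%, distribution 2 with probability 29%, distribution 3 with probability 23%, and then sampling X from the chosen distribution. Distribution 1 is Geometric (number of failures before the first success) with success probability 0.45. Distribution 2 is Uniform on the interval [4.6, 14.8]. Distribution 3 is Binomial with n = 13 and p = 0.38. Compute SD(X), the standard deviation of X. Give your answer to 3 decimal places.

Per component, 1: μ=1.22222, E[X²]=4.20988; 2: μ=9.7, E[X²]=102.76; 3: μ=4.94, E[X²]=27.4664.
E[X] = 0.48·1.22222 + 0.29·9.7 + 0.23·4.94 = 4.53587.
E[X²] = 0.48·4.20988 + 0.29·102.76 + 0.23·27.4664 = 38.1384.
Var(X) = E[X²] − (E[X])² = 38.1384 − 20.5741 = 17.5643.
SD(X) = √17.5643 = 4.19098.

4.191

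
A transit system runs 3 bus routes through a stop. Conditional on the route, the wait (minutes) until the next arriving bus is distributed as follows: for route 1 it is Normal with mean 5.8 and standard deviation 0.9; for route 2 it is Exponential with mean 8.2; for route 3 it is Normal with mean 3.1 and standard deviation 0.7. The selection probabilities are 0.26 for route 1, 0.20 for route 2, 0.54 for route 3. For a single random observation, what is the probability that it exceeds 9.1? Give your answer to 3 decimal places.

Conditional on each route, P(X > 9.1): 1: 0.000122866; 2: 0.329639; 3: 0.
By total probability, P(X > 9.1) = 0.26·0.000122866 + 0.2·0.329639 + 0.54·0 = 0.0659598.

0.066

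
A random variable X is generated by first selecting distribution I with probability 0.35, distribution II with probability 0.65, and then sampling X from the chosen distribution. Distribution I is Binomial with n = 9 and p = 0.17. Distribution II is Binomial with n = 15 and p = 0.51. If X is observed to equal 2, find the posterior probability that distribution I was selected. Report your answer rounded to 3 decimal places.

0.983

Likelihoods P(X=2 | ·): I: 0.282323; II: 0.00256377.
Posterior ∝ prior × likelihood. Numerator for I: 0.35·0.282323 = 0.0988132.
Normalizing constant: 0.35·0.282323 + 0.65·0.00256377 = 0.10048.
P(I | observation) = 0.0988132 / 0.10048 = 0.983415.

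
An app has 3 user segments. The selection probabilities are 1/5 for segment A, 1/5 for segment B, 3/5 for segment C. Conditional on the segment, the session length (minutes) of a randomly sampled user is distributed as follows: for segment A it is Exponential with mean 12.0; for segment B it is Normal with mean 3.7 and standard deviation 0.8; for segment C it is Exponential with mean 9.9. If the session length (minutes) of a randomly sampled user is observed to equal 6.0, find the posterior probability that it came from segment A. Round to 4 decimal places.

Likelihoods f(6.0 | ·): A: 0.0505442; B: 0.00799765; C: 0.0551006.
Posterior ∝ prior × likelihood. Numerator for A: 0.2·0.0505442 = 0.0101088.
Normalizing constant: 0.2·0.0505442 + 0.2·0.00799765 + 0.6·0.0551006 = 0.0447687.
P(A | observation) = 0.0101088 / 0.0447687 = 0.225802.

0.2258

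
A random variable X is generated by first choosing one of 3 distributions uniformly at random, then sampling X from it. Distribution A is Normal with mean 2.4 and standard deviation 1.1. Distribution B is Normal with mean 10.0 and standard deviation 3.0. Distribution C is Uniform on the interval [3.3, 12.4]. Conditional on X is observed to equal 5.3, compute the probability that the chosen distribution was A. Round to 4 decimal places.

0.0701

Likelihoods f(5.3 | ·): A: 0.0112268; B: 0.0389774; C: 0.10989.
Posterior ∝ prior × likelihood. Numerator for A: 0.333333·0.0112268 = 0.00374225.
Normalizing constant: 0.333333·0.0112268 + 0.333333·0.0389774 + 0.333333·0.10989 = 0.0533648.
P(A | observation) = 0.00374225 / 0.0533648 = 0.0701259.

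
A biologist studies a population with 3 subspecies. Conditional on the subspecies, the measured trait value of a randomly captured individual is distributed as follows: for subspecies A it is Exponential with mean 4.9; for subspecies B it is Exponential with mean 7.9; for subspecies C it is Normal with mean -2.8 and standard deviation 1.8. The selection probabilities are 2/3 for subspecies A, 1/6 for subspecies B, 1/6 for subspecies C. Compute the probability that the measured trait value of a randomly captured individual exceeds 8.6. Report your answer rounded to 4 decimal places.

0.1714

Conditional on each subspecies, P(X > 8.6): A: 0.17289; B: 0.336685; C: 1.1996e-10.
By total probability, P(X > 8.6) = 0.666667·0.17289 + 0.166667·0.336685 + 0.166667·1.1996e-10 = 0.171374.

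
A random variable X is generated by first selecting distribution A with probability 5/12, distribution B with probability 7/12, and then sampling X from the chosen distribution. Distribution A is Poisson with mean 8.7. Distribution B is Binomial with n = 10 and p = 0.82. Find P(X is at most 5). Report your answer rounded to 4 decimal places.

Conditional on each component, P(X ≤ 5): A: 0.13516; B: 0.0213229.
By total probability, P(X ≤ 5) = 0.416667·0.13516 + 0.583333·0.0213229 = 0.0687551.

0.0688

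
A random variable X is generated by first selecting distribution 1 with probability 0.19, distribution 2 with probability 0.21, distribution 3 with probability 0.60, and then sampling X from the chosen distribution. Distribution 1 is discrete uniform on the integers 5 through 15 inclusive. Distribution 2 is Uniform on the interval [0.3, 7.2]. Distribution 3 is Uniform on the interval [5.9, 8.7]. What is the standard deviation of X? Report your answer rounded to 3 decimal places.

2.665

Per component, 1: μ=10, E[X²]=110; 2: μ=3.75, E[X²]=18.03; 3: μ=7.3, E[X²]=53.9433.
E[X] = 0.19·10 + 0.21·3.75 + 0.6·7.3 = 7.0675.
E[X²] = 0.19·110 + 0.21·18.03 + 0.6·53.9433 = 57.0523.
Var(X) = E[X²] − (E[X])² = 57.0523 − 49.9496 = 7.10274.
SD(X) = √7.10274 = 2.6651.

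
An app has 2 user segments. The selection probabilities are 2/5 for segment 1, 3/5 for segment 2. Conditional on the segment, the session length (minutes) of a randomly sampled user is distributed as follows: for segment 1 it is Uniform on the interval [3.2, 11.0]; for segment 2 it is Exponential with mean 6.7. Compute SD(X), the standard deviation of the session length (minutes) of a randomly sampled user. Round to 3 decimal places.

Per component, 1: μ=7.1, E[X²]=55.48; 2: μ=6.7, E[X²]=89.78.
E[X] = 0.4·7.1 + 0.6·6.7 = 6.86.
E[X²] = 0.4·55.48 + 0.6·89.78 = 76.06.
Var(X) = E[X²] − (E[X])² = 76.06 − 47.0596 = 29.0004.
SD(X) = √29.0004 = 5.3852.

5.385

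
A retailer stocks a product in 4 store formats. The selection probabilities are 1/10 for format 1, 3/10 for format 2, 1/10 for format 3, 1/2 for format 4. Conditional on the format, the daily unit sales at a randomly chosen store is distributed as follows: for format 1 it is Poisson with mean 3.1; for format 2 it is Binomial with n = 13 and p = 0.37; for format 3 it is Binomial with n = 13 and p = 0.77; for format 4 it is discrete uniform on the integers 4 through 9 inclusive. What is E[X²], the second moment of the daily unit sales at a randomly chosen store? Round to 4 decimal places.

41.9545

For each component E[X²] = Var + (mean)², giving 1: 12.71; 2: 26.1664; 3: 102.502; 4: 45.1667.
Overall E[X²] = 0.1·12.71 + 0.3·26.1664 + 0.1·102.502 + 0.5·45.1667 = 41.9545.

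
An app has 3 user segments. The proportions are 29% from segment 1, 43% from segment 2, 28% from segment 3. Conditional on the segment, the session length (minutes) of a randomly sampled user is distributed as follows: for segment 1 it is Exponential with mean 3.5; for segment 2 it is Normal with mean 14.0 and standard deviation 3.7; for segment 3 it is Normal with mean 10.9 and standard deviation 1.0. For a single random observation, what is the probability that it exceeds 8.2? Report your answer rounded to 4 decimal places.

0.7117

Conditional on each segment, P(X > 8.2): 1: 0.0960528; 2: 0.941509; 3: 0.996533.
By total probability, P(X > 8.2) = 0.29·0.0960528 + 0.43·0.941509 + 0.28·0.996533 = 0.711733.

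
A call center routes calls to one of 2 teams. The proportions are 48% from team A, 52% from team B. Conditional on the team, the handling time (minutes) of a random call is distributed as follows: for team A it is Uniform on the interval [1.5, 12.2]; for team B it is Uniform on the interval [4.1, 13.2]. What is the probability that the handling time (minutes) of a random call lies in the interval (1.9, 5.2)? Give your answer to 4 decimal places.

Conditional on each team, P(1.9 < X < 5.2): A: 0.308411; B: 0.120879.
By total probability, P(1.9 < X < 5.2) = 0.48·0.308411 + 0.52·0.120879 = 0.210895.

0.2109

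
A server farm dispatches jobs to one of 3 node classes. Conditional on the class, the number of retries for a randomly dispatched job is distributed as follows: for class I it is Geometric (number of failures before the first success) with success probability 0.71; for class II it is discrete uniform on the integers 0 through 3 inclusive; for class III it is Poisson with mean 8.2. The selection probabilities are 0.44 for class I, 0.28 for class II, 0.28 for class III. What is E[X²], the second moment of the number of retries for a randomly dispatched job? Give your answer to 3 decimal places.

22.430

For each component E[X²] = Var + (mean)², giving I: 0.742115; II: 3.5; III: 75.44.
Overall E[X²] = 0.44·0.742115 + 0.28·3.5 + 0.28·75.44 = 22.4297.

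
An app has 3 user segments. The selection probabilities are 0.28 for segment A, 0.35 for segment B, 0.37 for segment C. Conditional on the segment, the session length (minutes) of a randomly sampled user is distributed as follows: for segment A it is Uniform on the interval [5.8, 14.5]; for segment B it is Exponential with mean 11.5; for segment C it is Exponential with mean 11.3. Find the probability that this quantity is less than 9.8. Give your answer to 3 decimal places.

Conditional on each segment, P(X < 9.8): A: 0.45977; B: 0.573513; C: 0.579898.
By total probability, P(X < 9.8) = 0.28·0.45977 + 0.35·0.573513 + 0.37·0.579898 = 0.544027.

0.544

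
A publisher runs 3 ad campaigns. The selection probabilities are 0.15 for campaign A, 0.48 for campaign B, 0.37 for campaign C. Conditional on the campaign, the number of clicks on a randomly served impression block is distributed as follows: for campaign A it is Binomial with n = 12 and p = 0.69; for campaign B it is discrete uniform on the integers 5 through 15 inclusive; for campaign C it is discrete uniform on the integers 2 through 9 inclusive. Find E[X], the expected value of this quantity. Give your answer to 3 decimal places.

8.077

Component means — A: 8.28; B: 10; C: 5.5.
E[X] = 0.15·8.28 + 0.48·10 + 0.37·5.5 = 8.077.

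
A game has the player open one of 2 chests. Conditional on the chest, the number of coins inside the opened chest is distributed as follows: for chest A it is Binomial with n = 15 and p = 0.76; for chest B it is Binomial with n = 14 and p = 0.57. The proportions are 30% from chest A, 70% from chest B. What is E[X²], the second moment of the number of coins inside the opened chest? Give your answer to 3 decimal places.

86.787

For each component E[X²] = Var + (mean)², giving A: 132.696; B: 67.1118.
Overall E[X²] = 0.3·132.696 + 0.7·67.1118 = 86.7871.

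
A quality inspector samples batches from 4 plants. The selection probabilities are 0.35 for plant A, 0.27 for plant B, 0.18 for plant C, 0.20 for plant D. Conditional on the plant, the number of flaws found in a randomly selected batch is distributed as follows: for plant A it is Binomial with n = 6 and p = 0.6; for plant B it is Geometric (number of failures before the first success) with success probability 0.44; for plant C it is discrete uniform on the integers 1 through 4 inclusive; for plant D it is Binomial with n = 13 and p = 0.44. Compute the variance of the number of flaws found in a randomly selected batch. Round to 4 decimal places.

Per component, A: μ=3.6, E[X²]=14.4; B: μ=1.27273, E[X²]=4.5124; C: μ=2.5, E[X²]=7.5; D: μ=5.72, E[X²]=35.9216.
E[X] = 0.35·3.6 + 0.27·1.27273 + 0.18·2.5 + 0.2·5.72 = 3.19764.
E[X²] = 0.35·14.4 + 0.27·4.5124 + 0.18·7.5 + 0.2·35.9216 = 14.7927.
Var(X) = E[X²] − (E[X])² = 14.7927 − 10.2249 = 4.56779.

4.5678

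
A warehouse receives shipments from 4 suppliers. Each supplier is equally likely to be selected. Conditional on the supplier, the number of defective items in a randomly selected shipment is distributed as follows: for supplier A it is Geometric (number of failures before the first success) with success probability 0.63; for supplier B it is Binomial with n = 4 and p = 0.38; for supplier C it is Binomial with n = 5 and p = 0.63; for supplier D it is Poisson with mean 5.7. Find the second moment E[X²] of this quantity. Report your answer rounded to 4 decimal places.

13.4520

For each component E[X²] = Var + (mean)², giving A: 1.27715; B: 3.2528; C: 11.088; D: 38.19.
Overall E[X²] = 0.25·1.27715 + 0.25·3.2528 + 0.25·11.088 + 0.25·38.19 = 13.452.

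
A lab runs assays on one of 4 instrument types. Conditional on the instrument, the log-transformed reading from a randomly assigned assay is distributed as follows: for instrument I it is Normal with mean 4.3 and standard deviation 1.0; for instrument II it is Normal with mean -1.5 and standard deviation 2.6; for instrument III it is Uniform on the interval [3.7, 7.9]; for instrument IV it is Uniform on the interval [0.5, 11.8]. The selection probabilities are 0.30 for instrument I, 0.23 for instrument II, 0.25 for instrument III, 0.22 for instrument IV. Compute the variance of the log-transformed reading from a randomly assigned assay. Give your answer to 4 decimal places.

13.3112

Per component, I: μ=4.3, E[X²]=19.49; II: μ=-1.5, E[X²]=9.01; III: μ=5.8, E[X²]=35.11; IV: μ=6.15, E[X²]=48.4633.
E[X] = 0.3·4.3 + 0.23·-1.5 + 0.25·5.8 + 0.22·6.15 = 3.748.
E[X²] = 0.3·19.49 + 0.23·9.01 + 0.25·35.11 + 0.22·48.4633 = 27.3587.
Var(X) = E[X²] − (E[X])² = 27.3587 − 14.0475 = 13.3112.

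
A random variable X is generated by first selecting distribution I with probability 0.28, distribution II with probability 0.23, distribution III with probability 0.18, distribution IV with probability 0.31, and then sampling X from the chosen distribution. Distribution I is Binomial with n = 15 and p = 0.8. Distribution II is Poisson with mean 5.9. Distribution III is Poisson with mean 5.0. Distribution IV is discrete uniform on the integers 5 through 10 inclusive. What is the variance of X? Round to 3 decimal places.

Per component, I: μ=12, E[X²]=146.4; II: μ=5.9, E[X²]=40.71; III: μ=5, E[X²]=30; IV: μ=7.5, E[X²]=59.1667.
E[X] = 0.28·12 + 0.23·5.9 + 0.18·5 + 0.31·7.5 = 7.942.
E[X²] = 0.28·146.4 + 0.23·40.71 + 0.18·30 + 0.31·59.1667 = 74.097.
Var(X) = E[X²] − (E[X])² = 74.097 − 63.0754 = 11.0216.

11.022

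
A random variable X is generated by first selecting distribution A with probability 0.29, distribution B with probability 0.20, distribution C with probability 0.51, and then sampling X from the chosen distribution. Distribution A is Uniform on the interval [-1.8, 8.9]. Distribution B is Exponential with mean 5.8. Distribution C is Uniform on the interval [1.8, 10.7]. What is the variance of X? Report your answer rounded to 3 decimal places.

14.254

Per component, A: μ=3.55, E[X²]=22.1433; B: μ=5.8, E[X²]=67.28; C: μ=6.25, E[X²]=45.6633.
E[X] = 0.29·3.55 + 0.2·5.8 + 0.51·6.25 = 5.377.
E[X²] = 0.29·22.1433 + 0.2·67.28 + 0.51·45.6633 = 43.1659.
Var(X) = E[X²] − (E[X])² = 43.1659 − 28.9121 = 14.2537.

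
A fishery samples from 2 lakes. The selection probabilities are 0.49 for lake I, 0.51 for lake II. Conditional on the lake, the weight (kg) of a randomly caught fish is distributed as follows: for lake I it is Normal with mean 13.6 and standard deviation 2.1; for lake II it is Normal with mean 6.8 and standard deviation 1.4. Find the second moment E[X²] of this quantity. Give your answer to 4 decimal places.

For each component E[X²] = Var + (mean)², giving I: 189.37; II: 48.2.
Overall E[X²] = 0.49·189.37 + 0.51·48.2 = 117.373.

117.3733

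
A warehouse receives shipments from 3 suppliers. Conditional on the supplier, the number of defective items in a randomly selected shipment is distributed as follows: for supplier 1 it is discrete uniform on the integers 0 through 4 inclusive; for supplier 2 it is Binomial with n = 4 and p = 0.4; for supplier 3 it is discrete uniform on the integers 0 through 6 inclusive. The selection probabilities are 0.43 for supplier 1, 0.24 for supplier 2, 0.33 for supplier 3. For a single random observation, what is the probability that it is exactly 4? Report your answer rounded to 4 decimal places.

Conditional on each supplier, P(X = 4): 1: 0.2; 2: 0.0256; 3: 0.142857.
By total probability, P(X = 4) = 0.43·0.2 + 0.24·0.0256 + 0.33·0.142857 = 0.139287.

0.1393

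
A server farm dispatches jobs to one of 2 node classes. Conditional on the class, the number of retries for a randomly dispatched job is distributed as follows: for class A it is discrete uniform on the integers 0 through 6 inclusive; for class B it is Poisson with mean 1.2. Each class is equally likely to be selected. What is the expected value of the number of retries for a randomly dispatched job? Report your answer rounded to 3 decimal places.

Component means — A: 3; B: 1.2.
E[X] = 0.5·3 + 0.5·1.2 = 2.1.

2.100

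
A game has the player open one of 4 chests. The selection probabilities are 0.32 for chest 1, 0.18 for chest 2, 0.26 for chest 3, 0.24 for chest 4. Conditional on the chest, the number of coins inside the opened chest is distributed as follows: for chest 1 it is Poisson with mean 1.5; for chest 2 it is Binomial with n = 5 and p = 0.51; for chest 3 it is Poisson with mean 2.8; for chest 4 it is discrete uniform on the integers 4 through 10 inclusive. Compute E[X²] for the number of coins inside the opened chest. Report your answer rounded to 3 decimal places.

18.082

For each component E[X²] = Var + (mean)², giving 1: 3.75; 2: 7.752; 3: 10.64; 4: 53.
Overall E[X²] = 0.32·3.75 + 0.18·7.752 + 0.26·10.64 + 0.24·53 = 18.0818.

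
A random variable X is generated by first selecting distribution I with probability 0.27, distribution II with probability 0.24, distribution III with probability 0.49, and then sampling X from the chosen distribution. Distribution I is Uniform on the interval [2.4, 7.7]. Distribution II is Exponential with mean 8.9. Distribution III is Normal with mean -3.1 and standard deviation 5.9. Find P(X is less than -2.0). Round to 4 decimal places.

0.2812

Conditional on each component, P(X < -2.0): I: 0; II: 0; III: 0.57395.
By total probability, P(X < -2.0) = 0.27·0 + 0.24·0 + 0.49·0.57395 = 0.281236.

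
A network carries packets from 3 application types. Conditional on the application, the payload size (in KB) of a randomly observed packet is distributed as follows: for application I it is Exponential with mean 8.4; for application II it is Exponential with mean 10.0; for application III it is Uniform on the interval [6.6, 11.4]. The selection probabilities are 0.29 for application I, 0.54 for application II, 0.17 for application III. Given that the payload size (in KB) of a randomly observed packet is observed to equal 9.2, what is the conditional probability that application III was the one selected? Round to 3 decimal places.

Likelihoods f(9.2 | ·): I: 0.0398167; II: 0.0398519; III: 0.208333.
Posterior ∝ prior × likelihood. Numerator for III: 0.17·0.208333 = 0.0354167.
Normalizing constant: 0.29·0.0398167 + 0.54·0.0398519 + 0.17·0.208333 = 0.0684835.
P(III | observation) = 0.0354167 / 0.0684835 = 0.517156.

0.517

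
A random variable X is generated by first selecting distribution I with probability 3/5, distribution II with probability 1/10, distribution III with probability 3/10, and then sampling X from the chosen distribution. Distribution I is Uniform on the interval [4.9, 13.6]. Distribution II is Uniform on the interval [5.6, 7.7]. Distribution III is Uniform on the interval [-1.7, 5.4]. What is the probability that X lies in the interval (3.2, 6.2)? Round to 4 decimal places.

Conditional on each component, P(3.2 < X < 6.2): I: 0.149425; II: 0.285714; III: 0.309859.
By total probability, P(3.2 < X < 6.2) = 0.6·0.149425 + 0.1·0.285714 + 0.3·0.309859 = 0.211184.

0.2112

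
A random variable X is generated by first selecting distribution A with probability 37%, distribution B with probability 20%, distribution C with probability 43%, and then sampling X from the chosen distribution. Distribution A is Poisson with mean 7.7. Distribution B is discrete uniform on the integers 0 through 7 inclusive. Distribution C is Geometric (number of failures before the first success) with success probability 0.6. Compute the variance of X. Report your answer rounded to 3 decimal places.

14.243

Per component, A: μ=7.7, E[X²]=66.99; B: μ=3.5, E[X²]=17.5; C: μ=0.666667, E[X²]=1.55556.
E[X] = 0.37·7.7 + 0.2·3.5 + 0.43·0.666667 = 3.83567.
E[X²] = 0.37·66.99 + 0.2·17.5 + 0.43·1.55556 = 28.9552.
Var(X) = E[X²] − (E[X])² = 28.9552 − 14.7123 = 14.2429.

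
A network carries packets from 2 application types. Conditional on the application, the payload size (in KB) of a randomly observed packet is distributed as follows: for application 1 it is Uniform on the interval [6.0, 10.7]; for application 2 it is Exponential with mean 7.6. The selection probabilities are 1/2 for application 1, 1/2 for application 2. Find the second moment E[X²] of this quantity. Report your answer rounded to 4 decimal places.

93.5417

For each component E[X²] = Var + (mean)², giving 1: 71.5633; 2: 115.52.
Overall E[X²] = 0.5·71.5633 + 0.5·115.52 = 93.5417.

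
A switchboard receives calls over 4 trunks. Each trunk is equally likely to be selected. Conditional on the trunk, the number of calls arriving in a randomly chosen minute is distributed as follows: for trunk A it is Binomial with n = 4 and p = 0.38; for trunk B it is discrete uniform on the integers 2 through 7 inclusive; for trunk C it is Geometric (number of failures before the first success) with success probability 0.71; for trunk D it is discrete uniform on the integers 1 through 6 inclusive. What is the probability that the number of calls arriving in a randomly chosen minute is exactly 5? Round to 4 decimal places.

0.0837

Conditional on each trunk, P(X = 5): A: 0; B: 0.166667; C: 0.00145629; D: 0.166667.
By total probability, P(X = 5) = 0.25·0 + 0.25·0.166667 + 0.25·0.00145629 + 0.25·0.166667 = 0.0836974.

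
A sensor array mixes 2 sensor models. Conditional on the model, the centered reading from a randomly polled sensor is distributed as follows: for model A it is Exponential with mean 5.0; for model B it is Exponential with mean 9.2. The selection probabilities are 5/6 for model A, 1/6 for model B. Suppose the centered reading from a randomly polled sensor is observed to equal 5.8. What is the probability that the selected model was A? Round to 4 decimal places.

Likelihoods f(5.8 | ·): A: 0.0626972; B: 0.0578652.
Posterior ∝ prior × likelihood. Numerator for A: 0.833333·0.0626972 = 0.0522477.
Normalizing constant: 0.833333·0.0626972 + 0.166667·0.0578652 = 0.0618919.
P(A | observation) = 0.0522477 / 0.0618919 = 0.844177.

0.8442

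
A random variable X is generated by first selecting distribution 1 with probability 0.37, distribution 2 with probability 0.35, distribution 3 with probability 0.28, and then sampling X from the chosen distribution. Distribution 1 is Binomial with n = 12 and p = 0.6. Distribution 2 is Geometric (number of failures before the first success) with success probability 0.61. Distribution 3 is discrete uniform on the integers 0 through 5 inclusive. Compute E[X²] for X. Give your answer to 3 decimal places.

23.323

For each component E[X²] = Var + (mean)², giving 1: 54.72; 2: 1.45687; 3: 9.16667.
Overall E[X²] = 0.37·54.72 + 0.35·1.45687 + 0.28·9.16667 = 23.323.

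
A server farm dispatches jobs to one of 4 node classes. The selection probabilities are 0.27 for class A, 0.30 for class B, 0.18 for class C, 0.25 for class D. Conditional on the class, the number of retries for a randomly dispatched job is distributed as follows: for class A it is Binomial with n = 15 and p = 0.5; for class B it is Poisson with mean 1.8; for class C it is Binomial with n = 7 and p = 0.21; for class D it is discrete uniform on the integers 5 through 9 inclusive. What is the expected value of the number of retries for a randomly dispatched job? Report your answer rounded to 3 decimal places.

Component means — A: 7.5; B: 1.8; C: 1.47; D: 7.
E[X] = 0.27·7.5 + 0.3·1.8 + 0.18·1.47 + 0.25·7 = 4.5796.

4.580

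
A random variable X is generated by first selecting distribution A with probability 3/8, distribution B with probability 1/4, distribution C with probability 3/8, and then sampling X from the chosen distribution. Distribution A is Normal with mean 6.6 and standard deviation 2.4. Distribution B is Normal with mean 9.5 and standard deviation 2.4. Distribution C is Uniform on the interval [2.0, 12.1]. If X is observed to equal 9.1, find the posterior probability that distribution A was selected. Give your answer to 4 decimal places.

Likelihoods f(9.1 | ·): A: 0.0966227; B: 0.163933; C: 0.0990099.
Posterior ∝ prior × likelihood. Numerator for A: 0.375·0.0966227 = 0.0362335.
Normalizing constant: 0.375·0.0966227 + 0.25·0.163933 + 0.375·0.0990099 = 0.114346.
P(A | observation) = 0.0362335 / 0.114346 = 0.316877.

0.3169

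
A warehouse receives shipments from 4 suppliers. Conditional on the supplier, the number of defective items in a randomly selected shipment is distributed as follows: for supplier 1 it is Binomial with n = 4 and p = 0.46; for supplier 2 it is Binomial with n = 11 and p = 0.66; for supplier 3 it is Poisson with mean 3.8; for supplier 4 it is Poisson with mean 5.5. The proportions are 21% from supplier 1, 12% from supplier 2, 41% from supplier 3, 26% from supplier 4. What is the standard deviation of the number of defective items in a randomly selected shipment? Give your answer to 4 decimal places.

Per component, 1: μ=1.84, E[X²]=4.3792; 2: μ=7.26, E[X²]=55.176; 3: μ=3.8, E[X²]=18.24; 4: μ=5.5, E[X²]=35.75.
E[X] = 0.21·1.84 + 0.12·7.26 + 0.41·3.8 + 0.26·5.5 = 4.2456.
E[X²] = 0.21·4.3792 + 0.12·55.176 + 0.41·18.24 + 0.26·35.75 = 24.3142.
Var(X) = E[X²] − (E[X])² = 24.3142 − 18.0251 = 6.28903.
SD(X) = √6.28903 = 2.50779.

2.5078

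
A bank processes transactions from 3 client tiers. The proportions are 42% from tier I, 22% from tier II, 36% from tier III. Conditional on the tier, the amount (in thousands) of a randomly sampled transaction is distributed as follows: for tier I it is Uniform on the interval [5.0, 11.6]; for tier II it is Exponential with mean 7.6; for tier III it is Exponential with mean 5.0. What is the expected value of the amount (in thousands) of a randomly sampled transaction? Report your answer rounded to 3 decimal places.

6.958

Component means — I: 8.3; II: 7.6; III: 5.
E[X] = 0.42·8.3 + 0.22·7.6 + 0.36·5 = 6.958.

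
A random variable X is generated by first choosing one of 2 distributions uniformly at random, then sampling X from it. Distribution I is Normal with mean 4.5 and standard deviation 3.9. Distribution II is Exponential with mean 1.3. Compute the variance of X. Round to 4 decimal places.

11.0100

Per component, I: μ=4.5, E[X²]=35.46; II: μ=1.3, E[X²]=3.38.
E[X] = 0.5·4.5 + 0.5·1.3 = 2.9.
E[X²] = 0.5·35.46 + 0.5·3.38 = 19.42.
Var(X) = E[X²] − (E[X])² = 19.42 − 8.41 = 11.01.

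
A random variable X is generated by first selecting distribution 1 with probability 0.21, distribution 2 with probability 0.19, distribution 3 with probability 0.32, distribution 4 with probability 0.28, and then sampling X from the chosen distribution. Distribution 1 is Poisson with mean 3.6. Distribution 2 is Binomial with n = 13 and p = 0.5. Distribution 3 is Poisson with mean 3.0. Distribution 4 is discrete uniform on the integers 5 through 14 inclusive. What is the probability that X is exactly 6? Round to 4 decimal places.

Conditional on each component, P(X = 6): 1: 0.0826081; 2: 0.209473; 3: 0.0504094; 4: 0.1.
By total probability, P(X = 6) = 0.21·0.0826081 + 0.19·0.209473 + 0.32·0.0504094 + 0.28·0.1 = 0.101279.

0.1013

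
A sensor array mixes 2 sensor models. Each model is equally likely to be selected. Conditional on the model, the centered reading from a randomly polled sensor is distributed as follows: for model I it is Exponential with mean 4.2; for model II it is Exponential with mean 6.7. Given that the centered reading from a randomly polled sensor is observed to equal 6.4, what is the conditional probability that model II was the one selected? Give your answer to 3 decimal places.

Likelihoods f(6.4 | ·): I: 0.0518763; II: 0.0574218.
Posterior ∝ prior × likelihood. Numerator for II: 0.5·0.0574218 = 0.0287109.
Normalizing constant: 0.5·0.0518763 + 0.5·0.0574218 = 0.054649.
P(II | observation) = 0.0287109 / 0.054649 = 0.525369.

0.525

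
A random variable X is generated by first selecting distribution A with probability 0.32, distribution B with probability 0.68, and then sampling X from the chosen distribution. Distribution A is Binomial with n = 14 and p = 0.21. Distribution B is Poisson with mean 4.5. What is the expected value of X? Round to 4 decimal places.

Component means — A: 2.94; B: 4.5.
E[X] = 0.32·2.94 + 0.68·4.5 = 4.0008.

4.0008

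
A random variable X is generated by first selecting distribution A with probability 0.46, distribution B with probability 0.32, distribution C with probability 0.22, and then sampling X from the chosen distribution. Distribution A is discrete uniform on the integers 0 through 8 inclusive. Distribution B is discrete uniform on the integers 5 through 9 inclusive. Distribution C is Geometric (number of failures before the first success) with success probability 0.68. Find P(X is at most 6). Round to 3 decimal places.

Conditional on each component, P(X ≤ 6): A: 0.777778; B: 0.4; C: 0.999656.
By total probability, P(X ≤ 6) = 0.46·0.777778 + 0.32·0.4 + 0.22·0.999656 = 0.705702.

0.706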